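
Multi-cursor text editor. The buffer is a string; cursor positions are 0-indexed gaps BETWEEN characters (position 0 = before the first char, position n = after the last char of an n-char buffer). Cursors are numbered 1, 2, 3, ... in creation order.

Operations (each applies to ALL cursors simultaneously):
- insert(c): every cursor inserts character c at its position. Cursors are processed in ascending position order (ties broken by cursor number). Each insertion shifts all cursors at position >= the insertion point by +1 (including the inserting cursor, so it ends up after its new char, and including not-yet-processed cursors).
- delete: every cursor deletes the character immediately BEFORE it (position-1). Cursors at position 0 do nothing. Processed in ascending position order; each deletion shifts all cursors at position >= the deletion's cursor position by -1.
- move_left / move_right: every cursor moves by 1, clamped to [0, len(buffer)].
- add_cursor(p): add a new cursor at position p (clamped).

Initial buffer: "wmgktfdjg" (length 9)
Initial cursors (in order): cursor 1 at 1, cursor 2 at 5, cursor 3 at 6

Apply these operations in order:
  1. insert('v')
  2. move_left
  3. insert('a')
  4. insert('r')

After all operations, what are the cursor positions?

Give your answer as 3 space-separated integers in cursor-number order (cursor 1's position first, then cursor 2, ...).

Answer: 3 10 14

Derivation:
After op 1 (insert('v')): buffer="wvmgktvfvdjg" (len 12), cursors c1@2 c2@7 c3@9, authorship .1....2.3...
After op 2 (move_left): buffer="wvmgktvfvdjg" (len 12), cursors c1@1 c2@6 c3@8, authorship .1....2.3...
After op 3 (insert('a')): buffer="wavmgktavfavdjg" (len 15), cursors c1@2 c2@8 c3@11, authorship .11....22.33...
After op 4 (insert('r')): buffer="warvmgktarvfarvdjg" (len 18), cursors c1@3 c2@10 c3@14, authorship .111....222.333...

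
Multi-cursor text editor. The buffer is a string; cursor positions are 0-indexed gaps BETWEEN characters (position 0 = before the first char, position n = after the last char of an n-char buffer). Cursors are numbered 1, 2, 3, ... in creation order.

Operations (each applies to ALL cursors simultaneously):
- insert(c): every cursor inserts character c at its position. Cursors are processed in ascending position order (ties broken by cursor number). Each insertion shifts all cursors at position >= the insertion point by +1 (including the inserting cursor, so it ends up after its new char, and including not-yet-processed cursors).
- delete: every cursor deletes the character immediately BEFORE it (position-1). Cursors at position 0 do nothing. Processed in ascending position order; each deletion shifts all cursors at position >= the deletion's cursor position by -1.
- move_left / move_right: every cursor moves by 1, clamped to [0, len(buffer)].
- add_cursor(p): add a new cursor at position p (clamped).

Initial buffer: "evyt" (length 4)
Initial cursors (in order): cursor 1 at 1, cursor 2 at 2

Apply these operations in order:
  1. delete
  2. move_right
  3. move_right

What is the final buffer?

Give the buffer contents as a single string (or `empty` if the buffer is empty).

After op 1 (delete): buffer="yt" (len 2), cursors c1@0 c2@0, authorship ..
After op 2 (move_right): buffer="yt" (len 2), cursors c1@1 c2@1, authorship ..
After op 3 (move_right): buffer="yt" (len 2), cursors c1@2 c2@2, authorship ..

Answer: yt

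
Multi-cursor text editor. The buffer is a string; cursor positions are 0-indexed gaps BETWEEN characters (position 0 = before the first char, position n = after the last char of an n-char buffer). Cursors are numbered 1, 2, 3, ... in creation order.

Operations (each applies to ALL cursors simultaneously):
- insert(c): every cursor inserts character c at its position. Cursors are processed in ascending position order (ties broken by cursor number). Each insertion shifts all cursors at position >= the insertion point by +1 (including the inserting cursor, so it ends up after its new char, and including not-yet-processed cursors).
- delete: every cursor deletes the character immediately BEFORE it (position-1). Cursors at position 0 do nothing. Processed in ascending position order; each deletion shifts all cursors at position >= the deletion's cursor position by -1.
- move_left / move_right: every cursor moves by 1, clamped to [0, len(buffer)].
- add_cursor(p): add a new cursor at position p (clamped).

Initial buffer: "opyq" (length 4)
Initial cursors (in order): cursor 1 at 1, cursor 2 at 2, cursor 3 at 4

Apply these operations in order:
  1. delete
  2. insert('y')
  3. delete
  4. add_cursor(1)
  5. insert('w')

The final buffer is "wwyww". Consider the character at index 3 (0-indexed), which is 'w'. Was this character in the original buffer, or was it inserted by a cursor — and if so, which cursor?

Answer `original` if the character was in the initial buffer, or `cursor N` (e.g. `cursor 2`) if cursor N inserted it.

Answer: cursor 3

Derivation:
After op 1 (delete): buffer="y" (len 1), cursors c1@0 c2@0 c3@1, authorship .
After op 2 (insert('y')): buffer="yyyy" (len 4), cursors c1@2 c2@2 c3@4, authorship 12.3
After op 3 (delete): buffer="y" (len 1), cursors c1@0 c2@0 c3@1, authorship .
After op 4 (add_cursor(1)): buffer="y" (len 1), cursors c1@0 c2@0 c3@1 c4@1, authorship .
After op 5 (insert('w')): buffer="wwyww" (len 5), cursors c1@2 c2@2 c3@5 c4@5, authorship 12.34
Authorship (.=original, N=cursor N): 1 2 . 3 4
Index 3: author = 3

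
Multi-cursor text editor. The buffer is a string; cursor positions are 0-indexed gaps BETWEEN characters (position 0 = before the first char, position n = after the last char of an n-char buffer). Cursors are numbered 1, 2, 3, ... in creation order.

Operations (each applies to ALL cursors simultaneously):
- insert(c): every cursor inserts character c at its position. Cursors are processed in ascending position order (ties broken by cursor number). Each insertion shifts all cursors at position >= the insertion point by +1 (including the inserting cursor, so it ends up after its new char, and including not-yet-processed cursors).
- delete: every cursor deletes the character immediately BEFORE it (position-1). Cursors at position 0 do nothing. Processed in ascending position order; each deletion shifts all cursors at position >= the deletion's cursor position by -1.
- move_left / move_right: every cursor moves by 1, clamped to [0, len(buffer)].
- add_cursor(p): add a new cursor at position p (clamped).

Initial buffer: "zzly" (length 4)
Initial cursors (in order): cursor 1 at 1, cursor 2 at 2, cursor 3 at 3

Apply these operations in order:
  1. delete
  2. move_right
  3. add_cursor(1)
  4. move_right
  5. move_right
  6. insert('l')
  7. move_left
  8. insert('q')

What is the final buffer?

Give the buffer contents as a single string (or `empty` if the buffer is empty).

Answer: ylllqqqql

Derivation:
After op 1 (delete): buffer="y" (len 1), cursors c1@0 c2@0 c3@0, authorship .
After op 2 (move_right): buffer="y" (len 1), cursors c1@1 c2@1 c3@1, authorship .
After op 3 (add_cursor(1)): buffer="y" (len 1), cursors c1@1 c2@1 c3@1 c4@1, authorship .
After op 4 (move_right): buffer="y" (len 1), cursors c1@1 c2@1 c3@1 c4@1, authorship .
After op 5 (move_right): buffer="y" (len 1), cursors c1@1 c2@1 c3@1 c4@1, authorship .
After op 6 (insert('l')): buffer="yllll" (len 5), cursors c1@5 c2@5 c3@5 c4@5, authorship .1234
After op 7 (move_left): buffer="yllll" (len 5), cursors c1@4 c2@4 c3@4 c4@4, authorship .1234
After op 8 (insert('q')): buffer="ylllqqqql" (len 9), cursors c1@8 c2@8 c3@8 c4@8, authorship .12312344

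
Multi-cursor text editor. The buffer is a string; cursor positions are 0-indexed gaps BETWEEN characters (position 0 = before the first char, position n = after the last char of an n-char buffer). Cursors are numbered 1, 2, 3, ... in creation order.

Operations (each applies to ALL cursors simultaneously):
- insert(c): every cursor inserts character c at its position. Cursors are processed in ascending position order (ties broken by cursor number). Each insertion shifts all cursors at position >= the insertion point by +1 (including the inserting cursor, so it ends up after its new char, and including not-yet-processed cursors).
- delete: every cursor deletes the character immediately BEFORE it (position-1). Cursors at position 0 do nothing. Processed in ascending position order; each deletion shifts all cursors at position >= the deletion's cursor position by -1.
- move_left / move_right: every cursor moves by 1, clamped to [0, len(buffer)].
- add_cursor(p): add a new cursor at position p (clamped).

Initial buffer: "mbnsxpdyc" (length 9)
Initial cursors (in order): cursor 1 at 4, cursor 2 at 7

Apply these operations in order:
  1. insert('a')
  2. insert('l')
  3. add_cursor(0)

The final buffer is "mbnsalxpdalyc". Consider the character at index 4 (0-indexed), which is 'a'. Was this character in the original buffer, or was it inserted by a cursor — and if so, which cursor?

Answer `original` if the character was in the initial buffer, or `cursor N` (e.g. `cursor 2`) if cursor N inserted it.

Answer: cursor 1

Derivation:
After op 1 (insert('a')): buffer="mbnsaxpdayc" (len 11), cursors c1@5 c2@9, authorship ....1...2..
After op 2 (insert('l')): buffer="mbnsalxpdalyc" (len 13), cursors c1@6 c2@11, authorship ....11...22..
After op 3 (add_cursor(0)): buffer="mbnsalxpdalyc" (len 13), cursors c3@0 c1@6 c2@11, authorship ....11...22..
Authorship (.=original, N=cursor N): . . . . 1 1 . . . 2 2 . .
Index 4: author = 1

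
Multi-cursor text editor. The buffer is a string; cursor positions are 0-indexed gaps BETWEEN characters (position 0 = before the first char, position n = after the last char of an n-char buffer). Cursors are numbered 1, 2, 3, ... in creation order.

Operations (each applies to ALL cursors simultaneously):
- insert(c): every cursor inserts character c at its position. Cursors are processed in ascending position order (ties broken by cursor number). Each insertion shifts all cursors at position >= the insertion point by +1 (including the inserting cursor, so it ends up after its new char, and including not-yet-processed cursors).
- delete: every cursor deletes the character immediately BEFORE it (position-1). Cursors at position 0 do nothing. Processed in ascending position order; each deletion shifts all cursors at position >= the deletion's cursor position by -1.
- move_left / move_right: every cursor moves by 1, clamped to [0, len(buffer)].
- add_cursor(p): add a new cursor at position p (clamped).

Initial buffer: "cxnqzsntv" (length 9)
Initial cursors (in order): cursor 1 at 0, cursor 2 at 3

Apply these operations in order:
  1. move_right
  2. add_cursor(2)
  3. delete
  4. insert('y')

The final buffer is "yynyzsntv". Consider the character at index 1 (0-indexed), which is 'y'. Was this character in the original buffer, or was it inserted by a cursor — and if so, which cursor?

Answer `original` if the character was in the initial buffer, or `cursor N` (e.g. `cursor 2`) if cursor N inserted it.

After op 1 (move_right): buffer="cxnqzsntv" (len 9), cursors c1@1 c2@4, authorship .........
After op 2 (add_cursor(2)): buffer="cxnqzsntv" (len 9), cursors c1@1 c3@2 c2@4, authorship .........
After op 3 (delete): buffer="nzsntv" (len 6), cursors c1@0 c3@0 c2@1, authorship ......
After op 4 (insert('y')): buffer="yynyzsntv" (len 9), cursors c1@2 c3@2 c2@4, authorship 13.2.....
Authorship (.=original, N=cursor N): 1 3 . 2 . . . . .
Index 1: author = 3

Answer: cursor 3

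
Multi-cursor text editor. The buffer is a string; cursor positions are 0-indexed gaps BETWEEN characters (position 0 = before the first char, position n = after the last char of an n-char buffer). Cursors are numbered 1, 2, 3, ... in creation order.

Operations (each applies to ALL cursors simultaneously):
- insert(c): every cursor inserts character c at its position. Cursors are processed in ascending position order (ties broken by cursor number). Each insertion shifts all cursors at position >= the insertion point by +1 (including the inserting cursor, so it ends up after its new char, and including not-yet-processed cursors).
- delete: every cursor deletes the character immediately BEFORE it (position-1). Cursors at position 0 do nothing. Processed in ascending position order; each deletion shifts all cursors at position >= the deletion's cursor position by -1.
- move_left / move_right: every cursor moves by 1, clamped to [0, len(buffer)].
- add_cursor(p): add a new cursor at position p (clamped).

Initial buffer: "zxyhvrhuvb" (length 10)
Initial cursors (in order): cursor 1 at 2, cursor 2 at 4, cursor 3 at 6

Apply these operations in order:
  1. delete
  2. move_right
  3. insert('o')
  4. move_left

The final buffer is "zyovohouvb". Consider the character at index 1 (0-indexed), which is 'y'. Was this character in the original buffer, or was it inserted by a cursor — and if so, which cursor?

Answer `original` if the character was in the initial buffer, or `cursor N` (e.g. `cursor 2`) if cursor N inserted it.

Answer: original

Derivation:
After op 1 (delete): buffer="zyvhuvb" (len 7), cursors c1@1 c2@2 c3@3, authorship .......
After op 2 (move_right): buffer="zyvhuvb" (len 7), cursors c1@2 c2@3 c3@4, authorship .......
After op 3 (insert('o')): buffer="zyovohouvb" (len 10), cursors c1@3 c2@5 c3@7, authorship ..1.2.3...
After op 4 (move_left): buffer="zyovohouvb" (len 10), cursors c1@2 c2@4 c3@6, authorship ..1.2.3...
Authorship (.=original, N=cursor N): . . 1 . 2 . 3 . . .
Index 1: author = original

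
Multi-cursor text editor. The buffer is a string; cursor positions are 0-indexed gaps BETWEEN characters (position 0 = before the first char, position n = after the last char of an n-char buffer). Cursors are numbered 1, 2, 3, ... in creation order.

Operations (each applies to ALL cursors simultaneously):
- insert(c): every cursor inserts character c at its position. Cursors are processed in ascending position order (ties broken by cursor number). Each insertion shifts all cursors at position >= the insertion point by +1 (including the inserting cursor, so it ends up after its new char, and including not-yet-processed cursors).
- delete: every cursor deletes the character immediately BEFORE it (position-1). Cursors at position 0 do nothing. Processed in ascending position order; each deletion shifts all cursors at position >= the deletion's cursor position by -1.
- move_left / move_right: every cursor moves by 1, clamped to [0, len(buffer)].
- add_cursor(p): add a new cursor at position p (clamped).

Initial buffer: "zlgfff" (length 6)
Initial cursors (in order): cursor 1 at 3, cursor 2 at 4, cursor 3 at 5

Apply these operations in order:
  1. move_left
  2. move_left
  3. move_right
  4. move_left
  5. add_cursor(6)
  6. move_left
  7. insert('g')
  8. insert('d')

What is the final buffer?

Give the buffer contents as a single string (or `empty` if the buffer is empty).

After op 1 (move_left): buffer="zlgfff" (len 6), cursors c1@2 c2@3 c3@4, authorship ......
After op 2 (move_left): buffer="zlgfff" (len 6), cursors c1@1 c2@2 c3@3, authorship ......
After op 3 (move_right): buffer="zlgfff" (len 6), cursors c1@2 c2@3 c3@4, authorship ......
After op 4 (move_left): buffer="zlgfff" (len 6), cursors c1@1 c2@2 c3@3, authorship ......
After op 5 (add_cursor(6)): buffer="zlgfff" (len 6), cursors c1@1 c2@2 c3@3 c4@6, authorship ......
After op 6 (move_left): buffer="zlgfff" (len 6), cursors c1@0 c2@1 c3@2 c4@5, authorship ......
After op 7 (insert('g')): buffer="gzglggffgf" (len 10), cursors c1@1 c2@3 c3@5 c4@9, authorship 1.2.3...4.
After op 8 (insert('d')): buffer="gdzgdlgdgffgdf" (len 14), cursors c1@2 c2@5 c3@8 c4@13, authorship 11.22.33...44.

Answer: gdzgdlgdgffgdf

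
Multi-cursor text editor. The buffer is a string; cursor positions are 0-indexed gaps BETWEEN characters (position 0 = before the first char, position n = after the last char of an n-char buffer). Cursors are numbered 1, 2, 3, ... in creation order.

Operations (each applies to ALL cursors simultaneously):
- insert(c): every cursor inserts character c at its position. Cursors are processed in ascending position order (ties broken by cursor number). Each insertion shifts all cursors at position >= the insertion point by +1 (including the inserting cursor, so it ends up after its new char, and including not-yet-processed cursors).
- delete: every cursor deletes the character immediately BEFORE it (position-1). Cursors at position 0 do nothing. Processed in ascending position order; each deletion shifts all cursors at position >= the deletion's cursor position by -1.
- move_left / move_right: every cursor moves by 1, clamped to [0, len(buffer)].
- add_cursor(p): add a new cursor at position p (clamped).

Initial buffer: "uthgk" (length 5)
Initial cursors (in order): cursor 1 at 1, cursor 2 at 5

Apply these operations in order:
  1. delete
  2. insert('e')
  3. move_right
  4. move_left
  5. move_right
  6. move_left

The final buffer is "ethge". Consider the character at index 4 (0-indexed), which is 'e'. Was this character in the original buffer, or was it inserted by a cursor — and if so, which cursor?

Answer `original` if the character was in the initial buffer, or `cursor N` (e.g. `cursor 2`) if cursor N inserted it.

After op 1 (delete): buffer="thg" (len 3), cursors c1@0 c2@3, authorship ...
After op 2 (insert('e')): buffer="ethge" (len 5), cursors c1@1 c2@5, authorship 1...2
After op 3 (move_right): buffer="ethge" (len 5), cursors c1@2 c2@5, authorship 1...2
After op 4 (move_left): buffer="ethge" (len 5), cursors c1@1 c2@4, authorship 1...2
After op 5 (move_right): buffer="ethge" (len 5), cursors c1@2 c2@5, authorship 1...2
After op 6 (move_left): buffer="ethge" (len 5), cursors c1@1 c2@4, authorship 1...2
Authorship (.=original, N=cursor N): 1 . . . 2
Index 4: author = 2

Answer: cursor 2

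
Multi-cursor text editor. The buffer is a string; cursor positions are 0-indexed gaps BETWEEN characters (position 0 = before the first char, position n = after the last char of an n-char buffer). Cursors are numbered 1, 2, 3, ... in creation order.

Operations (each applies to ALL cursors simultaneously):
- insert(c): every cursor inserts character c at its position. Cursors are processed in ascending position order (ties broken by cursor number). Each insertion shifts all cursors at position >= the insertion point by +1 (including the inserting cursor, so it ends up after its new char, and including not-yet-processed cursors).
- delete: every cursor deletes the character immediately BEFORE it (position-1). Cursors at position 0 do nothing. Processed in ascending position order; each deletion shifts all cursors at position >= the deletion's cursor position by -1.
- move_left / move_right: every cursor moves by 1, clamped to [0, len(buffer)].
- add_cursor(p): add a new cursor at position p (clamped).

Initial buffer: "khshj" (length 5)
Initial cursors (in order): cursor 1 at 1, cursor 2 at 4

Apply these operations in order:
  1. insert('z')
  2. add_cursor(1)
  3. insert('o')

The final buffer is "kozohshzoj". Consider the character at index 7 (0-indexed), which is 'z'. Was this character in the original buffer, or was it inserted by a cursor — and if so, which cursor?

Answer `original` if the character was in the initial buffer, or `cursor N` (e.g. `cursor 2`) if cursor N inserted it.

After op 1 (insert('z')): buffer="kzhshzj" (len 7), cursors c1@2 c2@6, authorship .1...2.
After op 2 (add_cursor(1)): buffer="kzhshzj" (len 7), cursors c3@1 c1@2 c2@6, authorship .1...2.
After op 3 (insert('o')): buffer="kozohshzoj" (len 10), cursors c3@2 c1@4 c2@9, authorship .311...22.
Authorship (.=original, N=cursor N): . 3 1 1 . . . 2 2 .
Index 7: author = 2

Answer: cursor 2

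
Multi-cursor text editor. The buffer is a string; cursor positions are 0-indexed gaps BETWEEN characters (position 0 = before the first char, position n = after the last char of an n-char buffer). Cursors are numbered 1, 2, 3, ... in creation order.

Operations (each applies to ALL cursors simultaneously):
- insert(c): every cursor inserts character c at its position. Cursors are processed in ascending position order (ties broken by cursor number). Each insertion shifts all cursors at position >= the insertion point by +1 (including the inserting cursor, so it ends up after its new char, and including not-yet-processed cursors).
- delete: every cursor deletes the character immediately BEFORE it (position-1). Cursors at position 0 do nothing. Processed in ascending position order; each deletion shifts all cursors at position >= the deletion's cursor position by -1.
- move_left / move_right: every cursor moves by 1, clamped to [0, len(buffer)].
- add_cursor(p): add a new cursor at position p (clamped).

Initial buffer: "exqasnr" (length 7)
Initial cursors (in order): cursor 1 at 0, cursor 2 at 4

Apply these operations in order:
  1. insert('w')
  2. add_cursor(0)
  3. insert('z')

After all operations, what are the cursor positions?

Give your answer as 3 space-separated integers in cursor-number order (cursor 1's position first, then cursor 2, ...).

Answer: 3 9 1

Derivation:
After op 1 (insert('w')): buffer="wexqawsnr" (len 9), cursors c1@1 c2@6, authorship 1....2...
After op 2 (add_cursor(0)): buffer="wexqawsnr" (len 9), cursors c3@0 c1@1 c2@6, authorship 1....2...
After op 3 (insert('z')): buffer="zwzexqawzsnr" (len 12), cursors c3@1 c1@3 c2@9, authorship 311....22...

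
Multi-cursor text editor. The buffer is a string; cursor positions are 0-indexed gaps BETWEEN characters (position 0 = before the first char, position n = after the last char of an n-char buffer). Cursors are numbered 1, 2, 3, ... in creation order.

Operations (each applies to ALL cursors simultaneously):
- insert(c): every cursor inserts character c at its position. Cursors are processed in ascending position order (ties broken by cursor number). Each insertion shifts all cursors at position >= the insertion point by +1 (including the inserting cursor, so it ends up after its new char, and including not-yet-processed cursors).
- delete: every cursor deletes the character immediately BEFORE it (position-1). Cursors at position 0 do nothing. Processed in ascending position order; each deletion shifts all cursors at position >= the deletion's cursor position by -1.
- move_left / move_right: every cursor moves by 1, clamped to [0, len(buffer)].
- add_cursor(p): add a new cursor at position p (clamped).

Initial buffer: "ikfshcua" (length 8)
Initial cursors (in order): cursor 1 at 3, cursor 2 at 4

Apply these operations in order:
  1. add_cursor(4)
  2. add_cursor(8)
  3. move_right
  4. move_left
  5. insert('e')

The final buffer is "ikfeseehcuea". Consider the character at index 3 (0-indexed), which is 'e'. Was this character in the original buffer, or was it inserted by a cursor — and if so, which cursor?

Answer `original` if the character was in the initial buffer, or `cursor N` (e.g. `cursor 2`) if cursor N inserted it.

Answer: cursor 1

Derivation:
After op 1 (add_cursor(4)): buffer="ikfshcua" (len 8), cursors c1@3 c2@4 c3@4, authorship ........
After op 2 (add_cursor(8)): buffer="ikfshcua" (len 8), cursors c1@3 c2@4 c3@4 c4@8, authorship ........
After op 3 (move_right): buffer="ikfshcua" (len 8), cursors c1@4 c2@5 c3@5 c4@8, authorship ........
After op 4 (move_left): buffer="ikfshcua" (len 8), cursors c1@3 c2@4 c3@4 c4@7, authorship ........
After op 5 (insert('e')): buffer="ikfeseehcuea" (len 12), cursors c1@4 c2@7 c3@7 c4@11, authorship ...1.23...4.
Authorship (.=original, N=cursor N): . . . 1 . 2 3 . . . 4 .
Index 3: author = 1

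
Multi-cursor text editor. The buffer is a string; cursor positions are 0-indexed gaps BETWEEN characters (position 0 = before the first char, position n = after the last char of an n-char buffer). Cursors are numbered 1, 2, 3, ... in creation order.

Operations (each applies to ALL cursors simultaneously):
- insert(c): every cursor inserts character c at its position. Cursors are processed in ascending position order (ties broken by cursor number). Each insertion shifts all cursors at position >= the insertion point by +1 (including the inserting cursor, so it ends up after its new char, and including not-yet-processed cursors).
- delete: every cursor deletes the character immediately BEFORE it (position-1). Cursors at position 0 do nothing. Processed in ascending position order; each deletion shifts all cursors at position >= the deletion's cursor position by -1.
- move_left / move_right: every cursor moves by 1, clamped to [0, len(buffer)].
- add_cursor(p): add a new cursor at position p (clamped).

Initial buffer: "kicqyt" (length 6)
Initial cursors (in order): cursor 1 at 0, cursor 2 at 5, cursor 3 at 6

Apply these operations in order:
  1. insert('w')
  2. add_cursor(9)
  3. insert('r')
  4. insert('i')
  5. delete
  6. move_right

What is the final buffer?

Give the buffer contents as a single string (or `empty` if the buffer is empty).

After op 1 (insert('w')): buffer="wkicqywtw" (len 9), cursors c1@1 c2@7 c3@9, authorship 1.....2.3
After op 2 (add_cursor(9)): buffer="wkicqywtw" (len 9), cursors c1@1 c2@7 c3@9 c4@9, authorship 1.....2.3
After op 3 (insert('r')): buffer="wrkicqywrtwrr" (len 13), cursors c1@2 c2@9 c3@13 c4@13, authorship 11.....22.334
After op 4 (insert('i')): buffer="wrikicqywritwrrii" (len 17), cursors c1@3 c2@11 c3@17 c4@17, authorship 111.....222.33434
After op 5 (delete): buffer="wrkicqywrtwrr" (len 13), cursors c1@2 c2@9 c3@13 c4@13, authorship 11.....22.334
After op 6 (move_right): buffer="wrkicqywrtwrr" (len 13), cursors c1@3 c2@10 c3@13 c4@13, authorship 11.....22.334

Answer: wrkicqywrtwrr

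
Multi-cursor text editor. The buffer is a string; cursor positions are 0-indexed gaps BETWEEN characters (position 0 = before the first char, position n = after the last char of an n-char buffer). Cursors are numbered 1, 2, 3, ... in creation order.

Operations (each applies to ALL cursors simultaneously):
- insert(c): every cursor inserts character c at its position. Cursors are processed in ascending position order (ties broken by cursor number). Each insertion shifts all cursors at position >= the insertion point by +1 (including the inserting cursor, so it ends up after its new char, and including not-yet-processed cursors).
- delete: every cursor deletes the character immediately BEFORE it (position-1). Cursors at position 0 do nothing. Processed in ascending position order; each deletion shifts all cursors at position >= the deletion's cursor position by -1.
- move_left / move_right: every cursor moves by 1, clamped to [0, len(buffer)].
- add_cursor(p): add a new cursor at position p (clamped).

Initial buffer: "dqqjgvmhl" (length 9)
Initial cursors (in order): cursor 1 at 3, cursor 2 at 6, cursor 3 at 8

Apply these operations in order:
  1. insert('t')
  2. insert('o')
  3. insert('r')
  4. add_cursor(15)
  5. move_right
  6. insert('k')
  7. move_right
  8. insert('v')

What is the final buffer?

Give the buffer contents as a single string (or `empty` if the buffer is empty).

After op 1 (insert('t')): buffer="dqqtjgvtmhtl" (len 12), cursors c1@4 c2@8 c3@11, authorship ...1...2..3.
After op 2 (insert('o')): buffer="dqqtojgvtomhtol" (len 15), cursors c1@5 c2@10 c3@14, authorship ...11...22..33.
After op 3 (insert('r')): buffer="dqqtorjgvtormhtorl" (len 18), cursors c1@6 c2@12 c3@17, authorship ...111...222..333.
After op 4 (add_cursor(15)): buffer="dqqtorjgvtormhtorl" (len 18), cursors c1@6 c2@12 c4@15 c3@17, authorship ...111...222..333.
After op 5 (move_right): buffer="dqqtorjgvtormhtorl" (len 18), cursors c1@7 c2@13 c4@16 c3@18, authorship ...111...222..333.
After op 6 (insert('k')): buffer="dqqtorjkgvtormkhtokrlk" (len 22), cursors c1@8 c2@15 c4@19 c3@22, authorship ...111.1..222.2.3343.3
After op 7 (move_right): buffer="dqqtorjkgvtormkhtokrlk" (len 22), cursors c1@9 c2@16 c4@20 c3@22, authorship ...111.1..222.2.3343.3
After op 8 (insert('v')): buffer="dqqtorjkgvvtormkhvtokrvlkv" (len 26), cursors c1@10 c2@18 c4@23 c3@26, authorship ...111.1.1.222.2.233434.33

Answer: dqqtorjkgvvtormkhvtokrvlkv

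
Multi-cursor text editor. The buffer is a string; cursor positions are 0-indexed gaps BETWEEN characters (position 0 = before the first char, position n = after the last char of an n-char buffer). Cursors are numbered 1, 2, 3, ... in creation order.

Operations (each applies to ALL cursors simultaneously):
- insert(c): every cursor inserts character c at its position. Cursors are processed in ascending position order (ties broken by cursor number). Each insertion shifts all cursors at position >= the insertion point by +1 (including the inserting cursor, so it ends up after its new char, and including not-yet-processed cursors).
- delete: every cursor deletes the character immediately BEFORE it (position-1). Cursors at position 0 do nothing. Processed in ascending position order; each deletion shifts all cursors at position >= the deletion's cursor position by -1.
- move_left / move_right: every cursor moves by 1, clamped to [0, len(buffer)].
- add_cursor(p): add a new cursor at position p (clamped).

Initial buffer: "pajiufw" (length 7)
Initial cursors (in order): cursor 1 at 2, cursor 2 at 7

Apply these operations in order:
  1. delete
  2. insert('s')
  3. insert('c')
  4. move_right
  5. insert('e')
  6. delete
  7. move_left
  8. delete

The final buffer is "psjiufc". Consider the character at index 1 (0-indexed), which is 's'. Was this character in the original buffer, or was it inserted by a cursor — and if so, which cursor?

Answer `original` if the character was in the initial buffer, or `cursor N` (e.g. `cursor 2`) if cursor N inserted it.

Answer: cursor 1

Derivation:
After op 1 (delete): buffer="pjiuf" (len 5), cursors c1@1 c2@5, authorship .....
After op 2 (insert('s')): buffer="psjiufs" (len 7), cursors c1@2 c2@7, authorship .1....2
After op 3 (insert('c')): buffer="pscjiufsc" (len 9), cursors c1@3 c2@9, authorship .11....22
After op 4 (move_right): buffer="pscjiufsc" (len 9), cursors c1@4 c2@9, authorship .11....22
After op 5 (insert('e')): buffer="pscjeiufsce" (len 11), cursors c1@5 c2@11, authorship .11.1...222
After op 6 (delete): buffer="pscjiufsc" (len 9), cursors c1@4 c2@9, authorship .11....22
After op 7 (move_left): buffer="pscjiufsc" (len 9), cursors c1@3 c2@8, authorship .11....22
After op 8 (delete): buffer="psjiufc" (len 7), cursors c1@2 c2@6, authorship .1....2
Authorship (.=original, N=cursor N): . 1 . . . . 2
Index 1: author = 1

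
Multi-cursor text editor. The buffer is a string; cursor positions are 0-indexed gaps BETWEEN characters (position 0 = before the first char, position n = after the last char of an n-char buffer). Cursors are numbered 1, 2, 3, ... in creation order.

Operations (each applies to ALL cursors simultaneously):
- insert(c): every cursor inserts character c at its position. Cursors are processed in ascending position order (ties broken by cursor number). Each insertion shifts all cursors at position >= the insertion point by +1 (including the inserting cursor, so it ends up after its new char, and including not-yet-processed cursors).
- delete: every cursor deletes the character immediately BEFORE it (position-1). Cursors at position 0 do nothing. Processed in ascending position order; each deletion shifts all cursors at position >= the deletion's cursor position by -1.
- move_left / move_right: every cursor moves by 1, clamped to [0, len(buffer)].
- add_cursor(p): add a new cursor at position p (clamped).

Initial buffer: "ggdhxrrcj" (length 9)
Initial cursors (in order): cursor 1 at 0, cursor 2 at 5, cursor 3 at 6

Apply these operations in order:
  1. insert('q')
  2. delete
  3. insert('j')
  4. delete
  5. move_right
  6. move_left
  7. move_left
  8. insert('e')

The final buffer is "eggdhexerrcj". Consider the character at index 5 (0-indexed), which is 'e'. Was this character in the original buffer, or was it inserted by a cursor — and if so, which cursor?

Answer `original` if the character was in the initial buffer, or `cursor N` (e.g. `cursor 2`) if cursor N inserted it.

After op 1 (insert('q')): buffer="qggdhxqrqrcj" (len 12), cursors c1@1 c2@7 c3@9, authorship 1.....2.3...
After op 2 (delete): buffer="ggdhxrrcj" (len 9), cursors c1@0 c2@5 c3@6, authorship .........
After op 3 (insert('j')): buffer="jggdhxjrjrcj" (len 12), cursors c1@1 c2@7 c3@9, authorship 1.....2.3...
After op 4 (delete): buffer="ggdhxrrcj" (len 9), cursors c1@0 c2@5 c3@6, authorship .........
After op 5 (move_right): buffer="ggdhxrrcj" (len 9), cursors c1@1 c2@6 c3@7, authorship .........
After op 6 (move_left): buffer="ggdhxrrcj" (len 9), cursors c1@0 c2@5 c3@6, authorship .........
After op 7 (move_left): buffer="ggdhxrrcj" (len 9), cursors c1@0 c2@4 c3@5, authorship .........
After op 8 (insert('e')): buffer="eggdhexerrcj" (len 12), cursors c1@1 c2@6 c3@8, authorship 1....2.3....
Authorship (.=original, N=cursor N): 1 . . . . 2 . 3 . . . .
Index 5: author = 2

Answer: cursor 2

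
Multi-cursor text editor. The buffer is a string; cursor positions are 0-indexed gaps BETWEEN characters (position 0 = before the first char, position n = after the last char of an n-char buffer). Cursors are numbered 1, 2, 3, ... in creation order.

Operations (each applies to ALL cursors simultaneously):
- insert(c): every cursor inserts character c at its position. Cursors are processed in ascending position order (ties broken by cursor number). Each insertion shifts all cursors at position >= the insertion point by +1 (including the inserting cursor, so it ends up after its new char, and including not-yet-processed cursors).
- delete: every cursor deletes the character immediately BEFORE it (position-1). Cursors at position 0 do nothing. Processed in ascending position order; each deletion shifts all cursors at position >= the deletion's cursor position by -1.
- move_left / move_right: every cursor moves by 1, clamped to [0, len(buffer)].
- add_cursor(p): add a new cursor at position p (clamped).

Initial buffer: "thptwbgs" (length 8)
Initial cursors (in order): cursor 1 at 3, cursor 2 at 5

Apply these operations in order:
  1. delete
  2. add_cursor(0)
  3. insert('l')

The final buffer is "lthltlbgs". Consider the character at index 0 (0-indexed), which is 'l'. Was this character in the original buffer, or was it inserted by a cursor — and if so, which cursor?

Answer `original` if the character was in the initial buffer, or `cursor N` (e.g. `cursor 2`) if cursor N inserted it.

After op 1 (delete): buffer="thtbgs" (len 6), cursors c1@2 c2@3, authorship ......
After op 2 (add_cursor(0)): buffer="thtbgs" (len 6), cursors c3@0 c1@2 c2@3, authorship ......
After op 3 (insert('l')): buffer="lthltlbgs" (len 9), cursors c3@1 c1@4 c2@6, authorship 3..1.2...
Authorship (.=original, N=cursor N): 3 . . 1 . 2 . . .
Index 0: author = 3

Answer: cursor 3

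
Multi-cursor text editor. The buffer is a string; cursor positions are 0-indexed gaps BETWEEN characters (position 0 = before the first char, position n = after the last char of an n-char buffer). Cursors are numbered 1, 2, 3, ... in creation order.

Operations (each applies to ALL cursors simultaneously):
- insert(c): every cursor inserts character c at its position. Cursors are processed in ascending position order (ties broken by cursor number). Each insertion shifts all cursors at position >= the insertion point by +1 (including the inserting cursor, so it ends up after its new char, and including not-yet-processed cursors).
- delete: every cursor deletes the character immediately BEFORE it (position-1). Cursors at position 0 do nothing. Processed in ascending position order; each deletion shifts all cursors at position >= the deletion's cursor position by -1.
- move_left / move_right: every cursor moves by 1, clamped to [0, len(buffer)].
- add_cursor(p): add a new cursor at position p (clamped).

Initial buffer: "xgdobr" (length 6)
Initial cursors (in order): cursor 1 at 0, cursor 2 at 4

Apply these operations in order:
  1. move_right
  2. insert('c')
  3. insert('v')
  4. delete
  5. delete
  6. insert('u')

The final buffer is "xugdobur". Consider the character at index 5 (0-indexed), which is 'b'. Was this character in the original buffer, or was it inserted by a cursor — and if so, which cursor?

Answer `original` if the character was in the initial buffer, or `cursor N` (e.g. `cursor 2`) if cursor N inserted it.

Answer: original

Derivation:
After op 1 (move_right): buffer="xgdobr" (len 6), cursors c1@1 c2@5, authorship ......
After op 2 (insert('c')): buffer="xcgdobcr" (len 8), cursors c1@2 c2@7, authorship .1....2.
After op 3 (insert('v')): buffer="xcvgdobcvr" (len 10), cursors c1@3 c2@9, authorship .11....22.
After op 4 (delete): buffer="xcgdobcr" (len 8), cursors c1@2 c2@7, authorship .1....2.
After op 5 (delete): buffer="xgdobr" (len 6), cursors c1@1 c2@5, authorship ......
After op 6 (insert('u')): buffer="xugdobur" (len 8), cursors c1@2 c2@7, authorship .1....2.
Authorship (.=original, N=cursor N): . 1 . . . . 2 .
Index 5: author = original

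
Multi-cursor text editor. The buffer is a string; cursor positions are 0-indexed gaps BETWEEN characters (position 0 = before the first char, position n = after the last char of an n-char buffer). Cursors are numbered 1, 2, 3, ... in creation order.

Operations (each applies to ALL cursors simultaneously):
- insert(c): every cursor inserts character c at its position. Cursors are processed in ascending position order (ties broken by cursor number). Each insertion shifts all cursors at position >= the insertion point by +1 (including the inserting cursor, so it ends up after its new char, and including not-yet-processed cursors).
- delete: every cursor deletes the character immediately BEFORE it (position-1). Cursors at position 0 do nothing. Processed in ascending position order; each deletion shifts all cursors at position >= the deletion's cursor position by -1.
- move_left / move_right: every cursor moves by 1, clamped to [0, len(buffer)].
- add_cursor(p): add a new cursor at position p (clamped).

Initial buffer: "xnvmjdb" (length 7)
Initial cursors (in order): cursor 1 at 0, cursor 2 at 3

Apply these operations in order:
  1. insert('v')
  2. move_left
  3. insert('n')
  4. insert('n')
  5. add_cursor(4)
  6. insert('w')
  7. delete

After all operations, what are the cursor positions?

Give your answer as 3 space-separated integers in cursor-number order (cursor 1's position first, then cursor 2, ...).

After op 1 (insert('v')): buffer="vxnvvmjdb" (len 9), cursors c1@1 c2@5, authorship 1...2....
After op 2 (move_left): buffer="vxnvvmjdb" (len 9), cursors c1@0 c2@4, authorship 1...2....
After op 3 (insert('n')): buffer="nvxnvnvmjdb" (len 11), cursors c1@1 c2@6, authorship 11...22....
After op 4 (insert('n')): buffer="nnvxnvnnvmjdb" (len 13), cursors c1@2 c2@8, authorship 111...222....
After op 5 (add_cursor(4)): buffer="nnvxnvnnvmjdb" (len 13), cursors c1@2 c3@4 c2@8, authorship 111...222....
After op 6 (insert('w')): buffer="nnwvxwnvnnwvmjdb" (len 16), cursors c1@3 c3@6 c2@11, authorship 1111.3..2222....
After op 7 (delete): buffer="nnvxnvnnvmjdb" (len 13), cursors c1@2 c3@4 c2@8, authorship 111...222....

Answer: 2 8 4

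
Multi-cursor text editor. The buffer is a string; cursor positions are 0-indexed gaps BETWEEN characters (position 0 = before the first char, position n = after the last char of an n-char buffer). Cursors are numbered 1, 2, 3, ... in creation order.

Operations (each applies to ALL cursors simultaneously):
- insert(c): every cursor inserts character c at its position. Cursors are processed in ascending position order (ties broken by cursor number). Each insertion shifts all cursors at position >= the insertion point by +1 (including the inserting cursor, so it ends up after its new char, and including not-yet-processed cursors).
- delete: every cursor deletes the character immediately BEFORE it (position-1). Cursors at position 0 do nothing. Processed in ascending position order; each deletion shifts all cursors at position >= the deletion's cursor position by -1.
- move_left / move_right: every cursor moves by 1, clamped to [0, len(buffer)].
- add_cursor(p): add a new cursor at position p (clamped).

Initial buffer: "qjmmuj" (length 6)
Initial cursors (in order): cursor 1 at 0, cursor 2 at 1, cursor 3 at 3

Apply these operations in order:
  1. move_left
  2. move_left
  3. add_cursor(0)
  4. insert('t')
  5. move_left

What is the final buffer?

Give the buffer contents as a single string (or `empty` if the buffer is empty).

Answer: tttqtjmmuj

Derivation:
After op 1 (move_left): buffer="qjmmuj" (len 6), cursors c1@0 c2@0 c3@2, authorship ......
After op 2 (move_left): buffer="qjmmuj" (len 6), cursors c1@0 c2@0 c3@1, authorship ......
After op 3 (add_cursor(0)): buffer="qjmmuj" (len 6), cursors c1@0 c2@0 c4@0 c3@1, authorship ......
After op 4 (insert('t')): buffer="tttqtjmmuj" (len 10), cursors c1@3 c2@3 c4@3 c3@5, authorship 124.3.....
After op 5 (move_left): buffer="tttqtjmmuj" (len 10), cursors c1@2 c2@2 c4@2 c3@4, authorship 124.3.....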